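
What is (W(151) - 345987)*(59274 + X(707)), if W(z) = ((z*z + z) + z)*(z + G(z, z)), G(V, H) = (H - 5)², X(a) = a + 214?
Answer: 29833010032230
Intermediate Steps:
X(a) = 214 + a
G(V, H) = (-5 + H)²
W(z) = (z + (-5 + z)²)*(z² + 2*z) (W(z) = ((z*z + z) + z)*(z + (-5 + z)²) = ((z² + z) + z)*(z + (-5 + z)²) = ((z + z²) + z)*(z + (-5 + z)²) = (z² + 2*z)*(z + (-5 + z)²) = (z + (-5 + z)²)*(z² + 2*z))
(W(151) - 345987)*(59274 + X(707)) = (151*(50 + 151³ - 7*151² + 7*151) - 345987)*(59274 + (214 + 707)) = (151*(50 + 3442951 - 7*22801 + 1057) - 345987)*(59274 + 921) = (151*(50 + 3442951 - 159607 + 1057) - 345987)*60195 = (151*3284451 - 345987)*60195 = (495952101 - 345987)*60195 = 495606114*60195 = 29833010032230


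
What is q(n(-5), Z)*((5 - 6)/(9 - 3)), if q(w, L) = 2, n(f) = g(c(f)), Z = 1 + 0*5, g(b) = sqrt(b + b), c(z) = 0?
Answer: -1/3 ≈ -0.33333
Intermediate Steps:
g(b) = sqrt(2)*sqrt(b) (g(b) = sqrt(2*b) = sqrt(2)*sqrt(b))
Z = 1 (Z = 1 + 0 = 1)
n(f) = 0 (n(f) = sqrt(2)*sqrt(0) = sqrt(2)*0 = 0)
q(n(-5), Z)*((5 - 6)/(9 - 3)) = 2*((5 - 6)/(9 - 3)) = 2*(-1/6) = -1/3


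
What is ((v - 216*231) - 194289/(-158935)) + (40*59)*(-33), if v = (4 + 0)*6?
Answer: -20304069831/158935 ≈ -1.2775e+5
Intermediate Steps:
v = 24 (v = 4*6 = 24)
((v - 216*231) - 194289/(-158935)) + (40*59)*(-33) = ((24 - 216*231) - 194289/(-158935)) + (40*59)*(-33) = ((24 - 49896) - 194289*(-1/158935)) + 2360*(-33) = (-49872 + 194289/158935) - 77880 = -7926212031/158935 - 77880 = -20304069831/158935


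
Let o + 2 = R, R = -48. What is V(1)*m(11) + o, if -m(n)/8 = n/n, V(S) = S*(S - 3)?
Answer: -34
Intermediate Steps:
o = -50 (o = -2 - 48 = -50)
V(S) = S*(-3 + S)
m(n) = -8 (m(n) = -8*n/n = -8*1 = -8)
V(1)*m(11) + o = (1*(-3 + 1))*(-8) - 50 = (1*(-2))*(-8) - 50 = -2*(-8) - 50 = 16 - 50 = -34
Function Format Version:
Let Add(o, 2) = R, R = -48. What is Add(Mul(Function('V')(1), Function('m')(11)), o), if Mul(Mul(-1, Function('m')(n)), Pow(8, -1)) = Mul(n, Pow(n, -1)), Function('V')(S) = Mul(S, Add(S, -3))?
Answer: -34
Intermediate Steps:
o = -50 (o = Add(-2, -48) = -50)
Function('V')(S) = Mul(S, Add(-3, S))
Function('m')(n) = -8 (Function('m')(n) = Mul(-8, Mul(n, Pow(n, -1))) = Mul(-8, 1) = -8)
Add(Mul(Function('V')(1), Function('m')(11)), o) = Add(Mul(Mul(1, Add(-3, 1)), -8), -50) = Add(Mul(Mul(1, -2), -8), -50) = Add(Mul(-2, -8), -50) = Add(16, -50) = -34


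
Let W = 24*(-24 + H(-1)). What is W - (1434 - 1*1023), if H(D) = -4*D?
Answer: -891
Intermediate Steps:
W = -480 (W = 24*(-24 - 4*(-1)) = 24*(-24 + 4) = 24*(-20) = -480)
W - (1434 - 1*1023) = -480 - (1434 - 1*1023) = -480 - (1434 - 1023) = -480 - 1*411 = -480 - 411 = -891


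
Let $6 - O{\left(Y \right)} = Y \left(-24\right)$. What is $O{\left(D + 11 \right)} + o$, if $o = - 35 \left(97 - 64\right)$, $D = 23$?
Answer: $-333$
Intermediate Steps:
$O{\left(Y \right)} = 6 + 24 Y$ ($O{\left(Y \right)} = 6 - Y \left(-24\right) = 6 - - 24 Y = 6 + 24 Y$)
$o = -1155$ ($o = \left(-35\right) 33 = -1155$)
$O{\left(D + 11 \right)} + o = \left(6 + 24 \left(23 + 11\right)\right) - 1155 = \left(6 + 24 \cdot 34\right) - 1155 = \left(6 + 816\right) - 1155 = 822 - 1155 = -333$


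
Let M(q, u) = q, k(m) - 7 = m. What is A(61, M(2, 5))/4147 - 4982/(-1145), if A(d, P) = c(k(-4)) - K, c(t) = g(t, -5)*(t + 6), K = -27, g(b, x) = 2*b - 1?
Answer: 20742794/4748315 ≈ 4.3685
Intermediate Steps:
g(b, x) = -1 + 2*b
k(m) = 7 + m
c(t) = (-1 + 2*t)*(6 + t) (c(t) = (-1 + 2*t)*(t + 6) = (-1 + 2*t)*(6 + t))
A(d, P) = 72 (A(d, P) = (-1 + 2*(7 - 4))*(6 + (7 - 4)) - 1*(-27) = (-1 + 2*3)*(6 + 3) + 27 = (-1 + 6)*9 + 27 = 5*9 + 27 = 45 + 27 = 72)
A(61, M(2, 5))/4147 - 4982/(-1145) = 72/4147 - 4982/(-1145) = 72*(1/4147) - 4982*(-1/1145) = 72/4147 + 4982/1145 = 20742794/4748315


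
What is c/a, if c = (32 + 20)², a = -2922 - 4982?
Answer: -13/38 ≈ -0.34211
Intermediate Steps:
a = -7904
c = 2704 (c = 52² = 2704)
c/a = 2704/(-7904) = 2704*(-1/7904) = -13/38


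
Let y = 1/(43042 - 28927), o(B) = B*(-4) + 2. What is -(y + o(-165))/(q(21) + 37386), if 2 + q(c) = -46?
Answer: -9344131/527025870 ≈ -0.017730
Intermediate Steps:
o(B) = 2 - 4*B (o(B) = -4*B + 2 = 2 - 4*B)
q(c) = -48 (q(c) = -2 - 46 = -48)
y = 1/14115 ≈ 7.0847e-5
-(y + o(-165))/(q(21) + 37386) = -(1/14115 + (2 - 4*(-165)))/(-48 + 37386) = -(1/14115 + (2 + 660))/37338 = -(1/14115 + 662)/37338 = -9344131/(14115*37338) = -1*9344131/527025870 = -9344131/527025870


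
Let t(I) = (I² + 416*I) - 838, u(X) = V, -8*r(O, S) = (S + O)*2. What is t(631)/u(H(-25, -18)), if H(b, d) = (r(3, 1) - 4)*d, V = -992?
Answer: -659819/992 ≈ -665.14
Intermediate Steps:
r(O, S) = -O/4 - S/4 (r(O, S) = -(S + O)*2/8 = -(O + S)*2/8 = -(2*O + 2*S)/8 = -O/4 - S/4)
H(b, d) = -5*d (H(b, d) = ((-¼*3 - ¼*1) - 4)*d = ((-¾ - ¼) - 4)*d = (-1 - 4)*d = -5*d)
u(X) = -992
t(I) = -838 + I² + 416*I
t(631)/u(H(-25, -18)) = (-838 + 631² + 416*631)/(-992) = (-838 + 398161 + 262496)*(-1/992) = 659819*(-1/992) = -659819/992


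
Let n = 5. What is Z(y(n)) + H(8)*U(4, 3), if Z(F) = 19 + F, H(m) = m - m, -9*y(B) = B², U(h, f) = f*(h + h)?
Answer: 146/9 ≈ 16.222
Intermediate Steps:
U(h, f) = 2*f*h (U(h, f) = f*(2*h) = 2*f*h)
y(B) = -B²/9
H(m) = 0
Z(y(n)) + H(8)*U(4, 3) = (19 - ⅑*5²) + 0*(2*3*4) = (19 - ⅑*25) + 0*24 = (19 - 25/9) + 0 = 146/9 + 0 = 146/9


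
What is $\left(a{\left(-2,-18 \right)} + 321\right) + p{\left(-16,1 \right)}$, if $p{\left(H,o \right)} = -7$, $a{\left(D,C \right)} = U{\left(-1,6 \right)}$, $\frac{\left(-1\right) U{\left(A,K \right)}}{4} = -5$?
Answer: $334$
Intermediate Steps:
$U{\left(A,K \right)} = 20$ ($U{\left(A,K \right)} = \left(-4\right) \left(-5\right) = 20$)
$a{\left(D,C \right)} = 20$
$\left(a{\left(-2,-18 \right)} + 321\right) + p{\left(-16,1 \right)} = \left(20 + 321\right) - 7 = 341 - 7 = 334$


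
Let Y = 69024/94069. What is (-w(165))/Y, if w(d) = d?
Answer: -5173795/23008 ≈ -224.87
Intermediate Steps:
Y = 69024/94069 (Y = 69024*(1/94069) = 69024/94069 ≈ 0.73376)
(-w(165))/Y = (-1*165)/(69024/94069) = -165*94069/69024 = -5173795/23008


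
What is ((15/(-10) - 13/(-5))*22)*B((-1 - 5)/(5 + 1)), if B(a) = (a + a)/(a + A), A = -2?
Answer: 242/15 ≈ 16.133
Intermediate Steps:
B(a) = 2*a/(-2 + a) (B(a) = (a + a)/(a - 2) = (2*a)/(-2 + a) = 2*a/(-2 + a))
((15/(-10) - 13/(-5))*22)*B((-1 - 5)/(5 + 1)) = ((15/(-10) - 13/(-5))*22)*(2*((-1 - 5)/(5 + 1))/(-2 + (-1 - 5)/(5 + 1))) = ((15*(-⅒) - 13*(-⅕))*22)*(2*(-6/6)/(-2 - 6/6)) = ((-3/2 + 13/5)*22)*(2*(-6*⅙)/(-2 - 6*⅙)) = ((11/10)*22)*(2*(-1)/(-2 - 1)) = 121*(2*(-1)/(-3))/5 = 121*(2*(-1)*(-⅓))/5 = (121/5)*(⅔) = 242/15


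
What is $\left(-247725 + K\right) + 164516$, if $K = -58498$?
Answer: $-141707$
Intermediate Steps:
$\left(-247725 + K\right) + 164516 = \left(-247725 - 58498\right) + 164516 = -306223 + 164516 = -141707$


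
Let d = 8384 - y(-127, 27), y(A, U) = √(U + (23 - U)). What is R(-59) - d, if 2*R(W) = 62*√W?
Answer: -8384 + √23 + 31*I*√59 ≈ -8379.2 + 238.12*I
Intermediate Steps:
y(A, U) = √23
R(W) = 31*√W (R(W) = (62*√W)/2 = 31*√W)
d = 8384 - √23 ≈ 8379.2
R(-59) - d = 31*√(-59) - (8384 - √23) = 31*(I*√59) + (-8384 + √23) = 31*I*√59 + (-8384 + √23) = -8384 + √23 + 31*I*√59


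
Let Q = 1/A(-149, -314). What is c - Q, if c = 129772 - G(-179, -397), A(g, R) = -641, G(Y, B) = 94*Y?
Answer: 93969319/641 ≈ 1.4660e+5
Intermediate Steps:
c = 146598 (c = 129772 - 94*(-179) = 129772 - 1*(-16826) = 129772 + 16826 = 146598)
Q = -1/641 (Q = 1/(-641) = -1/641 ≈ -0.0015601)
c - Q = 146598 - 1*(-1/641) = 146598 + 1/641 = 93969319/641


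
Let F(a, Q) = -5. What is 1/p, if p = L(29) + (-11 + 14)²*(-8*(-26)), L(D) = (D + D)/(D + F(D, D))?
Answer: 12/22493 ≈ 0.00053350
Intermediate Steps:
L(D) = 2*D/(-5 + D) (L(D) = (D + D)/(D - 5) = (2*D)/(-5 + D) = 2*D/(-5 + D))
p = 22493/12 (p = 2*29/(-5 + 29) + (-11 + 14)²*(-8*(-26)) = 2*29/24 + 3²*208 = 2*29*(1/24) + 9*208 = 29/12 + 1872 = 22493/12 ≈ 1874.4)
1/p = 1/(22493/12) = 12/22493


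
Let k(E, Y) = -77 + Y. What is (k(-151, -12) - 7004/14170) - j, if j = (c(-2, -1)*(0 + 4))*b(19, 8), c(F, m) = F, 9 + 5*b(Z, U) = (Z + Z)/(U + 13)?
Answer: -15027143/148785 ≈ -101.00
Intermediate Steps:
b(Z, U) = -9/5 + 2*Z/(5*(13 + U)) (b(Z, U) = -9/5 + ((Z + Z)/(U + 13))/5 = -9/5 + ((2*Z)/(13 + U))/5 = -9/5 + (2*Z/(13 + U))/5 = -9/5 + 2*Z/(5*(13 + U)))
j = 1208/105 (j = (-2*(0 + 4))*((-117 - 9*8 + 2*19)/(5*(13 + 8))) = (-2*4)*((⅕)*(-117 - 72 + 38)/21) = -8*(-151)/(5*21) = -8*(-151/105) = 1208/105 ≈ 11.505)
(k(-151, -12) - 7004/14170) - j = ((-77 - 12) - 7004/14170) - 1*1208/105 = (-89 - 7004*1/14170) - 1208/105 = (-89 - 3502/7085) - 1208/105 = -634067/7085 - 1208/105 = -15027143/148785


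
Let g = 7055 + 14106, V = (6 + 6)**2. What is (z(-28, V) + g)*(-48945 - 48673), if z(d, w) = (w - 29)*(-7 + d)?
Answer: -1672782048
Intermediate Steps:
V = 144 (V = 12**2 = 144)
z(d, w) = (-29 + w)*(-7 + d)
g = 21161
(z(-28, V) + g)*(-48945 - 48673) = ((203 - 29*(-28) - 7*144 - 28*144) + 21161)*(-48945 - 48673) = ((203 + 812 - 1008 - 4032) + 21161)*(-97618) = (-4025 + 21161)*(-97618) = 17136*(-97618) = -1672782048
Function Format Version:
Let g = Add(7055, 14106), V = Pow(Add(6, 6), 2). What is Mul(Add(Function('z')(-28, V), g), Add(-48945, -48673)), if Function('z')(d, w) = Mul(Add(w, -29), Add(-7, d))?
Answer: -1672782048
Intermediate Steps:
V = 144 (V = Pow(12, 2) = 144)
Function('z')(d, w) = Mul(Add(-29, w), Add(-7, d))
g = 21161
Mul(Add(Function('z')(-28, V), g), Add(-48945, -48673)) = Mul(Add(Add(203, Mul(-29, -28), Mul(-7, 144), Mul(-28, 144)), 21161), Add(-48945, -48673)) = Mul(Add(Add(203, 812, -1008, -4032), 21161), -97618) = Mul(Add(-4025, 21161), -97618) = Mul(17136, -97618) = -1672782048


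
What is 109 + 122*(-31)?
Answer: -3673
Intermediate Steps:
109 + 122*(-31) = 109 - 3782 = -3673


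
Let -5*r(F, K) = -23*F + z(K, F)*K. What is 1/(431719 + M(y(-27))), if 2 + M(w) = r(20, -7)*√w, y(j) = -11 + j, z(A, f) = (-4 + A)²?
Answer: 10792925/4659554115687 - 6535*I*√38/4659554115687 ≈ 2.3163e-6 - 8.6456e-9*I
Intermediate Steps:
r(F, K) = 23*F/5 - K*(-4 + K)²/5 (r(F, K) = -(-23*F + (-4 + K)²*K)/5 = -(-23*F + K*(-4 + K)²)/5 = 23*F/5 - K*(-4 + K)²/5)
M(w) = -2 + 1307*√w/5 (M(w) = -2 + ((23/5)*20 - ⅕*(-7)*(-4 - 7)²)*√w = -2 + (92 - ⅕*(-7)*(-11)²)*√w = -2 + (92 - ⅕*(-7)*121)*√w = -2 + (92 + 847/5)*√w = -2 + 1307*√w/5)
1/(431719 + M(y(-27))) = 1/(431719 + (-2 + 1307*√(-11 - 27)/5)) = 1/(431719 + (-2 + 1307*√(-38)/5)) = 1/(431719 + (-2 + 1307*(I*√38)/5)) = 1/(431719 + (-2 + 1307*I*√38/5)) = 1/(431717 + 1307*I*√38/5)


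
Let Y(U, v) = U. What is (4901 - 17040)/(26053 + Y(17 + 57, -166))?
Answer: -12139/26127 ≈ -0.46462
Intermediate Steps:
(4901 - 17040)/(26053 + Y(17 + 57, -166)) = (4901 - 17040)/(26053 + (17 + 57)) = -12139/(26053 + 74) = -12139/26127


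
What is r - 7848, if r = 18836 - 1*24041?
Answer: -13053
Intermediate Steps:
r = -5205 (r = 18836 - 24041 = -5205)
r - 7848 = -5205 - 7848 = -13053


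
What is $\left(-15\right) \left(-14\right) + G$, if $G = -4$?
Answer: $206$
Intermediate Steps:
$\left(-15\right) \left(-14\right) + G = \left(-15\right) \left(-14\right) - 4 = 210 - 4 = 206$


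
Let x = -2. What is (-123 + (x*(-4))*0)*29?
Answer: -3567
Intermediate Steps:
(-123 + (x*(-4))*0)*29 = (-123 - 2*(-4)*0)*29 = (-123 + 8*0)*29 = (-123 + 0)*29 = -123*29 = -3567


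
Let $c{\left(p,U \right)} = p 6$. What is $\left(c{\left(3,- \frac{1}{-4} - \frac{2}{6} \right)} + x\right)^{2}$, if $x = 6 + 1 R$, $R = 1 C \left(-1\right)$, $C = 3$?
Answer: $441$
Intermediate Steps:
$R = -3$ ($R = 1 \cdot 3 \left(-1\right) = 3 \left(-1\right) = -3$)
$c{\left(p,U \right)} = 6 p$
$x = 3$ ($x = 6 + 1 \left(-3\right) = 6 - 3 = 3$)
$\left(c{\left(3,- \frac{1}{-4} - \frac{2}{6} \right)} + x\right)^{2} = \left(6 \cdot 3 + 3\right)^{2} = \left(18 + 3\right)^{2} = 21^{2} = 441$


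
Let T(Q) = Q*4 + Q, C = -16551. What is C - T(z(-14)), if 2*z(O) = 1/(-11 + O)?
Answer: -165509/10 ≈ -16551.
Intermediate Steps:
z(O) = 1/(2*(-11 + O))
T(Q) = 5*Q (T(Q) = 4*Q + Q = 5*Q)
C - T(z(-14)) = -16551 - 5*1/(2*(-11 - 14)) = -16551 - 5*(½)/(-25) = -16551 - 5*(½)*(-1/25) = -16551 - 5*(-1)/50 = -16551 - 1*(-⅒) = -16551 + ⅒ = -165509/10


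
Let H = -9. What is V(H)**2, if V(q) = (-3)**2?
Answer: 81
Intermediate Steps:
V(q) = 9
V(H)**2 = 9**2 = 81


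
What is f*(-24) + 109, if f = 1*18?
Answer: -323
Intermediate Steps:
f = 18
f*(-24) + 109 = 18*(-24) + 109 = -432 + 109 = -323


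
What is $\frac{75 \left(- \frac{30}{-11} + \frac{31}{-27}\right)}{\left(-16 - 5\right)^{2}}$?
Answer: $\frac{1675}{6237} \approx 0.26856$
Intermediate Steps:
$\frac{75 \left(- \frac{30}{-11} + \frac{31}{-27}\right)}{\left(-16 - 5\right)^{2}} = \frac{75 \left(\left(-30\right) \left(- \frac{1}{11}\right) + 31 \left(- \frac{1}{27}\right)\right)}{\left(-21\right)^{2}} = \frac{75 \left(\frac{30}{11} - \frac{31}{27}\right)}{441} = 75 \cdot \frac{469}{297} \cdot \frac{1}{441} = \frac{11725}{99} \cdot \frac{1}{441} = \frac{1675}{6237}$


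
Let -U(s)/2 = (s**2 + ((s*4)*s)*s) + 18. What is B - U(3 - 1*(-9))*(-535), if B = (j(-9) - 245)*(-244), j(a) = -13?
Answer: -7506228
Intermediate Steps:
U(s) = -36 - 8*s**3 - 2*s**2 (U(s) = -2*((s**2 + ((s*4)*s)*s) + 18) = -2*((s**2 + ((4*s)*s)*s) + 18) = -2*((s**2 + (4*s**2)*s) + 18) = -2*((s**2 + 4*s**3) + 18) = -2*(18 + s**2 + 4*s**3) = -36 - 8*s**3 - 2*s**2)
B = 62952 (B = (-13 - 245)*(-244) = -258*(-244) = 62952)
B - U(3 - 1*(-9))*(-535) = 62952 - (-36 - 8*(3 - 1*(-9))**3 - 2*(3 - 1*(-9))**2)*(-535) = 62952 - (-36 - 8*(3 + 9)**3 - 2*(3 + 9)**2)*(-535) = 62952 - (-36 - 8*12**3 - 2*12**2)*(-535) = 62952 - (-36 - 8*1728 - 2*144)*(-535) = 62952 - (-36 - 13824 - 288)*(-535) = 62952 - (-14148)*(-535) = 62952 - 1*7569180 = 62952 - 7569180 = -7506228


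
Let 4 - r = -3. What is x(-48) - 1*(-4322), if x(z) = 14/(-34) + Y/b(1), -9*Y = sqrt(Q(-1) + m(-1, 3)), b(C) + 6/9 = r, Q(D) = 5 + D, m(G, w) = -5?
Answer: 73467/17 - I/57 ≈ 4321.6 - 0.017544*I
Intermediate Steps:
r = 7 (r = 4 - 1*(-3) = 4 + 3 = 7)
b(C) = 19/3 (b(C) = -2/3 + 7 = 19/3)
Y = -I/9 (Y = -sqrt((5 - 1) - 5)/9 = -sqrt(4 - 5)/9 = -I/9 ≈ -0.11111*I)
x(z) = -7/17 - I/57 (x(z) = 14/(-34) + (-I/9)/(19/3) = 14*(-1/34) - I/9*(3/19) = -7/17 - I/57)
x(-48) - 1*(-4322) = (-7/17 - I/57) - 1*(-4322) = (-7/17 - I/57) + 4322 = 73467/17 - I/57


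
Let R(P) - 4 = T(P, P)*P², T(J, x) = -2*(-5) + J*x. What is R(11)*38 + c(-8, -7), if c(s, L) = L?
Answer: 602483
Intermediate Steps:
T(J, x) = 10 + J*x
R(P) = 4 + P²*(10 + P²) (R(P) = 4 + (10 + P*P)*P² = 4 + (10 + P²)*P² = 4 + P²*(10 + P²))
R(11)*38 + c(-8, -7) = (4 + 11²*(10 + 11²))*38 - 7 = (4 + 121*(10 + 121))*38 - 7 = (4 + 121*131)*38 - 7 = (4 + 15851)*38 - 7 = 15855*38 - 7 = 602490 - 7 = 602483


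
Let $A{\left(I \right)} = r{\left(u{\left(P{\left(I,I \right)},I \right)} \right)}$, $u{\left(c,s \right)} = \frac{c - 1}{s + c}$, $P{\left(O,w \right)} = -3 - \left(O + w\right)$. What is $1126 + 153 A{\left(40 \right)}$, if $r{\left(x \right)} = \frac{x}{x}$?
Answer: $1279$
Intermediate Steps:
$P{\left(O,w \right)} = -3 - O - w$ ($P{\left(O,w \right)} = -3 - \left(O + w\right) = -3 - O - w$)
$u{\left(c,s \right)} = \frac{-1 + c}{c + s}$
$r{\left(x \right)} = 1$
$A{\left(I \right)} = 1$
$1126 + 153 A{\left(40 \right)} = 1126 + 153 \cdot 1 = 1126 + 153 = 1279$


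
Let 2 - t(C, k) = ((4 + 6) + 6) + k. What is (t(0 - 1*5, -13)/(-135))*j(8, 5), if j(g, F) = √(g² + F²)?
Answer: √89/135 ≈ 0.069881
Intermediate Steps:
t(C, k) = -14 - k (t(C, k) = 2 - (((4 + 6) + 6) + k) = 2 - ((10 + 6) + k) = 2 - (16 + k) = 2 + (-16 - k) = -14 - k)
j(g, F) = √(F² + g²)
(t(0 - 1*5, -13)/(-135))*j(8, 5) = ((-14 - 1*(-13))/(-135))*√(5² + 8²) = (-(-14 + 13)/135)*√(25 + 64) = (-1/135*(-1))*√89 = √89/135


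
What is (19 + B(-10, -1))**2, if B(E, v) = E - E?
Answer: 361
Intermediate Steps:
B(E, v) = 0
(19 + B(-10, -1))**2 = (19 + 0)**2 = 19**2 = 361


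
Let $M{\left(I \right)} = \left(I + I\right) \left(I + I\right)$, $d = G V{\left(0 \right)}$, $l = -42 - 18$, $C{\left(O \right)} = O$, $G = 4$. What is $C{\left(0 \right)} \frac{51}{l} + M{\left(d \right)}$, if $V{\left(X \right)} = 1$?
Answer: $64$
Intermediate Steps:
$l = -60$
$d = 4$ ($d = 4 \cdot 1 = 4$)
$M{\left(I \right)} = 4 I^{2}$ ($M{\left(I \right)} = 2 I 2 I = 4 I^{2}$)
$C{\left(0 \right)} \frac{51}{l} + M{\left(d \right)} = 0 \frac{51}{-60} + 4 \cdot 4^{2} = 0 \cdot 51 \left(- \frac{1}{60}\right) + 4 \cdot 16 = 0 \left(- \frac{17}{20}\right) + 64 = 0 + 64 = 64$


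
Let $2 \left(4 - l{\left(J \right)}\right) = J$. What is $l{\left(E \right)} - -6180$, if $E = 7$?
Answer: $\frac{12361}{2} \approx 6180.5$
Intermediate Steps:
$l{\left(J \right)} = 4 - \frac{J}{2}$
$l{\left(E \right)} - -6180 = \left(4 - \frac{7}{2}\right) - -6180 = \left(4 - \frac{7}{2}\right) + 6180 = \frac{1}{2} + 6180 = \frac{12361}{2}$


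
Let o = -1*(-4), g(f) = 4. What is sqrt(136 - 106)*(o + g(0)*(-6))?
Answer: -20*sqrt(30) ≈ -109.54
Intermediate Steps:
o = 4
sqrt(136 - 106)*(o + g(0)*(-6)) = sqrt(136 - 106)*(4 + 4*(-6)) = sqrt(30)*(4 - 24) = sqrt(30)*(-20) = -20*sqrt(30)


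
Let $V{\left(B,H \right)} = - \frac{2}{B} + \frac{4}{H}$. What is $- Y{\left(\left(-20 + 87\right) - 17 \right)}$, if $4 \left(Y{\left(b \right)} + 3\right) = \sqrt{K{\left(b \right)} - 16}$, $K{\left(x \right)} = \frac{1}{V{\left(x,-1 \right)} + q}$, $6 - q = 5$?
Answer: $3 - \frac{i \sqrt{23579}}{152} \approx 3.0 - 1.0102 i$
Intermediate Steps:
$q = 1$ ($q = 6 - 5 = 1$)
$K{\left(x \right)} = \frac{1}{-3 - \frac{2}{x}}$ ($K{\left(x \right)} = \frac{1}{\left(- \frac{2}{x} + \frac{4}{-1}\right) + 1} = \frac{1}{\left(- \frac{2}{x} + 4 \left(-1\right)\right) + 1} = \frac{1}{\left(- \frac{2}{x} - 4\right) + 1} = \frac{1}{\left(-4 - \frac{2}{x}\right) + 1} = \frac{1}{-3 - \frac{2}{x}}$)
$Y{\left(b \right)} = -3 + \frac{\sqrt{-16 + \frac{b}{-2 - 3 b}}}{4}$ ($Y{\left(b \right)} = -3 + \frac{\sqrt{\frac{b}{-2 - 3 b} - 16}}{4} = -3 + \frac{\sqrt{-16 + \frac{b}{-2 - 3 b}}}{4}$)
$- Y{\left(\left(-20 + 87\right) - 17 \right)} = - (-3 + \frac{\sqrt{\frac{32 + 49 \left(\left(-20 + 87\right) - 17\right)}{-2 - 3 \left(\left(-20 + 87\right) - 17\right)}}}{4}) = - (-3 + \frac{\sqrt{\frac{32 + 49 \left(67 - 17\right)}{-2 - 3 \left(67 - 17\right)}}}{4}) = - (-3 + \frac{\sqrt{\frac{32 + 49 \cdot 50}{-2 - 150}}}{4}) = - (-3 + \frac{\sqrt{\frac{32 + 2450}{-2 - 150}}}{4}) = - (-3 + \frac{\sqrt{\frac{1}{-152} \cdot 2482}}{4}) = - (-3 + \frac{\sqrt{\left(- \frac{1}{152}\right) 2482}}{4}) = - (-3 + \frac{\sqrt{- \frac{1241}{76}}}{4}) = - (-3 + \frac{\frac{1}{38} i \sqrt{23579}}{4}) = - (-3 + \frac{i \sqrt{23579}}{152}) = 3 - \frac{i \sqrt{23579}}{152}$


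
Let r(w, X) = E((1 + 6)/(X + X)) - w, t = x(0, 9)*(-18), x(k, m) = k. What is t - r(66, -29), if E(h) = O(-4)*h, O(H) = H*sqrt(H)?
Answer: 66 - 28*I/29 ≈ 66.0 - 0.96552*I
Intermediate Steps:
O(H) = H**(3/2)
t = 0 (t = 0*(-18) = 0)
E(h) = -8*I*h (E(h) = (-4)**(3/2)*h = (-8*I)*h = -8*I*h)
r(w, X) = -w - 28*I/X (r(w, X) = -8*I*(1 + 6)/(X + X) - w = -8*I*7/((2*X)) - w = -8*I*7*(1/(2*X)) - w = -8*I*7/(2*X) - w = -28*I/X - w = -w - 28*I/X)
t - r(66, -29) = 0 - (-1*66 - 28*I/(-29)) = 0 - (-66 - 28*I*(-1/29)) = 0 - (-66 + 28*I/29) = 0 + (66 - 28*I/29) = 66 - 28*I/29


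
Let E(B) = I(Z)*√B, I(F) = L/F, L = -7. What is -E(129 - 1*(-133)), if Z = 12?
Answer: 7*√262/12 ≈ 9.4421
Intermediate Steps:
I(F) = -7/F
E(B) = -7*√B/12 (E(B) = (-7/12)*√B = (-7*1/12)*√B = -7*√B/12)
-E(129 - 1*(-133)) = -(-7)*√(129 - 1*(-133))/12 = -(-7)*√(129 + 133)/12 = -(-7)*√262/12 = 7*√262/12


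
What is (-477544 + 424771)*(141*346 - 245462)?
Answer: 10379182548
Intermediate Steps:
(-477544 + 424771)*(141*346 - 245462) = -52773*(48786 - 245462) = -52773*(-196676) = 10379182548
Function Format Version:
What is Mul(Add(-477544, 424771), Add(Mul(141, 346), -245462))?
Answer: 10379182548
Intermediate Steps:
Mul(Add(-477544, 424771), Add(Mul(141, 346), -245462)) = Mul(-52773, Add(48786, -245462)) = Mul(-52773, -196676) = 10379182548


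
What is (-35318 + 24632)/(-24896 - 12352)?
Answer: 1781/6208 ≈ 0.28689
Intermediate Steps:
(-35318 + 24632)/(-24896 - 12352) = -10686/(-37248) = -10686*(-1/37248) = 1781/6208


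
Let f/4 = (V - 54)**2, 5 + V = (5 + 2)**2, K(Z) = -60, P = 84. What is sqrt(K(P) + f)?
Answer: 2*sqrt(85) ≈ 18.439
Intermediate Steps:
V = 44 (V = -5 + (5 + 2)**2 = -5 + 7**2 = -5 + 49 = 44)
f = 400 (f = 4*(44 - 54)**2 = 4*(-10)**2 = 4*100 = 400)
sqrt(K(P) + f) = sqrt(-60 + 400) = sqrt(340) = 2*sqrt(85)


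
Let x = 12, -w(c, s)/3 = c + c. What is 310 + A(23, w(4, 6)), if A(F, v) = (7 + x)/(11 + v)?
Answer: 4011/13 ≈ 308.54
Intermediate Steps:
w(c, s) = -6*c (w(c, s) = -3*(c + c) = -6*c)
A(F, v) = 19/(11 + v) (A(F, v) = (7 + 12)/(11 + v) = 19/(11 + v))
310 + A(23, w(4, 6)) = 310 + 19/(11 - 6*4) = 310 + 19/(11 - 24) = 310 + 19/(-13) = 310 + 19*(-1/13) = 310 - 19/13 = 4011/13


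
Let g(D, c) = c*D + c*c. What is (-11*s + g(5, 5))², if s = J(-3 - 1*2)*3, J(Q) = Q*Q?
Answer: 600625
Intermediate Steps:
J(Q) = Q²
g(D, c) = c² + D*c (g(D, c) = D*c + c² = c² + D*c)
s = 75 (s = (-3 - 1*2)²*3 = (-3 - 2)²*3 = (-5)²*3 = 25*3 = 75)
(-11*s + g(5, 5))² = (-11*75 + 5*(5 + 5))² = (-825 + 5*10)² = (-825 + 50)² = (-775)² = 600625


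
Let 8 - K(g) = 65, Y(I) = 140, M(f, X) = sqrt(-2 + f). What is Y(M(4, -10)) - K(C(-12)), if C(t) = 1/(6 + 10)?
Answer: 197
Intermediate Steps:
C(t) = 1/16
K(g) = -57 (K(g) = 8 - 1*65 = 8 - 65 = -57)
Y(M(4, -10)) - K(C(-12)) = 140 - 1*(-57) = 140 + 57 = 197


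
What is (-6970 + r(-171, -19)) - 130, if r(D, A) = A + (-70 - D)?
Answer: -7018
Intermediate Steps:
r(D, A) = -70 + A - D
(-6970 + r(-171, -19)) - 130 = (-6970 + (-70 - 19 - 1*(-171))) - 130 = (-6970 + (-70 - 19 + 171)) - 130 = (-6970 + 82) - 130 = -6888 - 130 = -7018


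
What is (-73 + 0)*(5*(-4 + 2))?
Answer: 730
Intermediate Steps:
(-73 + 0)*(5*(-4 + 2)) = -365*(-2) = -73*(-10) = 730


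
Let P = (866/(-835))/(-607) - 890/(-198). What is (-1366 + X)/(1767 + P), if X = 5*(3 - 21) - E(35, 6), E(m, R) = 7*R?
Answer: -37583063595/44444774072 ≈ -0.84561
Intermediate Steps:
P = 225631759/50177655 (P = (866*(-1/835))*(-1/607) - 890*(-1/198) = -866/835*(-1/607) + 445/99 = 866/506845 + 445/99 = 225631759/50177655 ≈ 4.4967)
X = -132 (X = 5*(3 - 21) - 7*6 = 5*(-18) - 1*42 = -90 - 42 = -132)
(-1366 + X)/(1767 + P) = (-1366 - 132)/(1767 + 225631759/50177655) = -1498/88889548144/50177655 = -1498*50177655/88889548144 = -37583063595/44444774072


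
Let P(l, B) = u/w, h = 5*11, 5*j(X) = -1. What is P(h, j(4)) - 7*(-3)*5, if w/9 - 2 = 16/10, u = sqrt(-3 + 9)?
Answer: 105 + 5*sqrt(6)/162 ≈ 105.08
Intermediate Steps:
u = sqrt(6) ≈ 2.4495
j(X) = -1/5 (j(X) = (1/5)*(-1) = -1/5)
w = 162/5 (w = 18 + 9*(16/10) = 18 + 9*(16*(1/10)) = 18 + 9*(8/5) = 18 + 72/5 = 162/5 ≈ 32.400)
h = 55
P(l, B) = 5*sqrt(6)/162 (P(l, B) = sqrt(6)/(162/5) = sqrt(6)*(5/162) = 5*sqrt(6)/162)
P(h, j(4)) - 7*(-3)*5 = 5*sqrt(6)/162 - 7*(-3)*5 = 5*sqrt(6)/162 - (-21)*5 = 5*sqrt(6)/162 - 1*(-105) = 5*sqrt(6)/162 + 105 = 105 + 5*sqrt(6)/162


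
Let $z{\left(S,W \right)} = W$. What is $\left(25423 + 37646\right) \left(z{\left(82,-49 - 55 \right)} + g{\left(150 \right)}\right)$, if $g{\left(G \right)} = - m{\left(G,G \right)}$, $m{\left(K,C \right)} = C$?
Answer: $-16019526$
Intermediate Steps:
$g{\left(G \right)} = - G$
$\left(25423 + 37646\right) \left(z{\left(82,-49 - 55 \right)} + g{\left(150 \right)}\right) = \left(25423 + 37646\right) \left(\left(-49 - 55\right) - 150\right) = 63069 \left(\left(-49 - 55\right) - 150\right) = 63069 \left(-104 - 150\right) = 63069 \left(-254\right) = -16019526$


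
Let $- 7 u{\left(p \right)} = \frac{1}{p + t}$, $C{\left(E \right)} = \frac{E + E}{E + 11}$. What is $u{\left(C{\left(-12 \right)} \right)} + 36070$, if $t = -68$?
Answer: $\frac{11109561}{308} \approx 36070.0$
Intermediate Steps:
$C{\left(E \right)} = \frac{2 E}{11 + E}$
$u{\left(p \right)} = - \frac{1}{7 \left(-68 + p\right)}$ ($u{\left(p \right)} = - \frac{1}{7 \left(p - 68\right)} = - \frac{1}{7 \left(-68 + p\right)}$)
$u{\left(C{\left(-12 \right)} \right)} + 36070 = - \frac{1}{-476 + 7 \cdot 2 \left(-12\right) \frac{1}{11 - 12}} + 36070 = - \frac{1}{-476 + 7 \cdot 2 \left(-12\right) \frac{1}{-1}} + 36070 = - \frac{1}{-476 + 7 \cdot 2 \left(-12\right) \left(-1\right)} + 36070 = - \frac{1}{-476 + 7 \cdot 24} + 36070 = - \frac{1}{-476 + 168} + 36070 = - \frac{1}{-308} + 36070 = \left(-1\right) \left(- \frac{1}{308}\right) + 36070 = \frac{1}{308} + 36070 = \frac{11109561}{308}$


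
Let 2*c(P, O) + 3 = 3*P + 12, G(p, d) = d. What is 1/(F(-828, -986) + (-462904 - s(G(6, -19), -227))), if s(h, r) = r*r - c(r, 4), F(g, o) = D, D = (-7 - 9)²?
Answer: -1/514513 ≈ -1.9436e-6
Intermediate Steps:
D = 256 (D = (-16)² = 256)
c(P, O) = 9/2 + 3*P/2 (c(P, O) = -3/2 + (3*P + 12)/2 = -3/2 + (12 + 3*P)/2 = -3/2 + (6 + 3*P/2) = 9/2 + 3*P/2)
F(g, o) = 256
s(h, r) = -9/2 + r² - 3*r/2 (s(h, r) = r*r - (9/2 + 3*r/2) = r² + (-9/2 - 3*r/2) = -9/2 + r² - 3*r/2)
1/(F(-828, -986) + (-462904 - s(G(6, -19), -227))) = 1/(256 + (-462904 - (-9/2 + (-227)² - 3/2*(-227)))) = 1/(256 + (-462904 - (-9/2 + 51529 + 681/2))) = 1/(256 + (-462904 - 1*51865)) = 1/(256 + (-462904 - 51865)) = 1/(256 - 514769) = 1/(-514513) = -1/514513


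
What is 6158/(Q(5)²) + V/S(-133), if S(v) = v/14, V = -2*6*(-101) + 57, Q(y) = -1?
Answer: 114464/19 ≈ 6024.4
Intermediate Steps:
V = 1269 (V = -12*(-101) + 57 = 1212 + 57 = 1269)
S(v) = v/14 (S(v) = v*(1/14) = v/14)
6158/(Q(5)²) + V/S(-133) = 6158/((-1)²) + 1269/(((1/14)*(-133))) = 6158/1 + 1269/(-19/2) = 6158*1 + 1269*(-2/19) = 6158 - 2538/19 = 114464/19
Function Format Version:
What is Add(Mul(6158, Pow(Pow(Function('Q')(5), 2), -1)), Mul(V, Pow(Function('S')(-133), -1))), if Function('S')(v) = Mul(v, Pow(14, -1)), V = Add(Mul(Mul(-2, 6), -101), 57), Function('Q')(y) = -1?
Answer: Rational(114464, 19) ≈ 6024.4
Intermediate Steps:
V = 1269 (V = Add(Mul(-12, -101), 57) = Add(1212, 57) = 1269)
Function('S')(v) = Mul(Rational(1, 14), v) (Function('S')(v) = Mul(v, Rational(1, 14)) = Mul(Rational(1, 14), v))
Add(Mul(6158, Pow(Pow(Function('Q')(5), 2), -1)), Mul(V, Pow(Function('S')(-133), -1))) = Add(Mul(6158, Pow(Pow(-1, 2), -1)), Mul(1269, Pow(Mul(Rational(1, 14), -133), -1))) = Add(Mul(6158, Pow(1, -1)), Mul(1269, Pow(Rational(-19, 2), -1))) = Add(Mul(6158, 1), Mul(1269, Rational(-2, 19))) = Add(6158, Rational(-2538, 19)) = Rational(114464, 19)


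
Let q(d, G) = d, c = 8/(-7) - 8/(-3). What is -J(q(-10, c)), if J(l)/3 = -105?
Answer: 315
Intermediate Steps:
c = 32/21 (c = 8*(-⅐) - 8*(-⅓) = -8/7 + 8/3 = 32/21 ≈ 1.5238)
J(l) = -315 (J(l) = 3*(-105) = -315)
-J(q(-10, c)) = -1*(-315) = 315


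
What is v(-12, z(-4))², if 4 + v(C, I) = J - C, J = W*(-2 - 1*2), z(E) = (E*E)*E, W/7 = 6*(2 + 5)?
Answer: 1364224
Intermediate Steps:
W = 294 (W = 7*(6*(2 + 5)) = 7*(6*7) = 7*42 = 294)
z(E) = E³ (z(E) = E²*E = E³)
J = -1176 (J = 294*(-2 - 1*2) = 294*(-2 - 2) = 294*(-4) = -1176)
v(C, I) = -1180 - C (v(C, I) = -4 + (-1176 - C) = -1180 - C)
v(-12, z(-4))² = (-1180 - 1*(-12))² = (-1180 + 12)² = (-1168)² = 1364224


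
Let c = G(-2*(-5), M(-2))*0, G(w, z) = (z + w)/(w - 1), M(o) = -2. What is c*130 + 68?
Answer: 68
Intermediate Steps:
G(w, z) = (w + z)/(-1 + w)
c = 0 (c = ((-2*(-5) - 2)/(-1 - 2*(-5)))*0 = ((10 - 2)/(-1 + 10))*0 = (8/9)*0 = 0)
c*130 + 68 = 0*130 + 68 = 0 + 68 = 68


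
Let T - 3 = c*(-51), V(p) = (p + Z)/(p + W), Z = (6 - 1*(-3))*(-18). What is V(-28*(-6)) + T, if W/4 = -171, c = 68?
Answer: -297991/86 ≈ -3465.0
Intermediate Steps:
W = -684 (W = 4*(-171) = -684)
Z = -162 (Z = (6 + 3)*(-18) = 9*(-18) = -162)
V(p) = (-162 + p)/(-684 + p) (V(p) = (p - 162)/(p - 684) = (-162 + p)/(-684 + p))
T = -3465 (T = 3 + 68*(-51) = 3 - 3468 = -3465)
V(-28*(-6)) + T = (-162 - 28*(-6))/(-684 - 28*(-6)) - 3465 = (-162 + 168)/(-684 + 168) - 3465 = 6/(-516) - 3465 = -1/516*6 - 3465 = -1/86 - 3465 = -297991/86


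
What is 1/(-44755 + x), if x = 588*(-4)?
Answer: -1/47107 ≈ -2.1228e-5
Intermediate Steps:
x = -2352
1/(-44755 + x) = 1/(-44755 - 2352) = 1/(-47107) = -1/47107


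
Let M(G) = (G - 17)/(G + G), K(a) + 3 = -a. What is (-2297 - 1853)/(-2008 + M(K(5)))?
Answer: 66400/32103 ≈ 2.0683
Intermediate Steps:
K(a) = -3 - a
M(G) = (-17 + G)/(2*G) (M(G) = (-17 + G)/((2*G)) = (-17 + G)*(1/(2*G)) = (-17 + G)/(2*G))
(-2297 - 1853)/(-2008 + M(K(5))) = (-2297 - 1853)/(-2008 + (-17 + (-3 - 1*5))/(2*(-3 - 1*5))) = -4150/(-2008 + (-17 + (-3 - 5))/(2*(-3 - 5))) = -4150/(-2008 + (1/2)*(-17 - 8)/(-8)) = -4150/(-2008 + (1/2)*(-1/8)*(-25)) = -4150/(-2008 + 25/16) = -4150/(-32103/16) = -4150*(-16/32103) = 66400/32103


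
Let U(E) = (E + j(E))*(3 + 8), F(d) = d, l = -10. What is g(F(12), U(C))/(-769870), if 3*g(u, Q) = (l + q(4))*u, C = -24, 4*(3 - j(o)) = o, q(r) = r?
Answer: 12/384935 ≈ 3.1174e-5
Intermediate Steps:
j(o) = 3 - o/4
U(E) = 33 + 33*E/4 (U(E) = (E + (3 - E/4))*(3 + 8) = (3 + 3*E/4)*11 = 33 + 33*E/4)
g(u, Q) = -2*u (g(u, Q) = ((-10 + 4)*u)/3 = (-6*u)/3 = -2*u)
g(F(12), U(C))/(-769870) = -2*12/(-769870) = -24*(-1/769870) = 12/384935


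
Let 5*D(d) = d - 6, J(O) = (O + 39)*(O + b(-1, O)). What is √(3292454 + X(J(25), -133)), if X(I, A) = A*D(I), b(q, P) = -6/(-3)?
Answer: 2*√20291555/5 ≈ 1801.8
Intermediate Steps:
b(q, P) = 2 (b(q, P) = -6*(-⅓) = 2)
J(O) = (2 + O)*(39 + O) (J(O) = (O + 39)*(O + 2) = (39 + O)*(2 + O) = (2 + O)*(39 + O))
D(d) = -6/5 + d/5 (D(d) = (d - 6)/5 = (-6 + d)/5 = -6/5 + d/5)
X(I, A) = A*(-6/5 + I/5)
√(3292454 + X(J(25), -133)) = √(3292454 + (⅕)*(-133)*(-6 + (78 + 25² + 41*25))) = √(3292454 + (⅕)*(-133)*(-6 + (78 + 625 + 1025))) = √(3292454 + (⅕)*(-133)*(-6 + 1728)) = √(3292454 + (⅕)*(-133)*1722) = √(3292454 - 229026/5) = √(16233244/5) = 2*√20291555/5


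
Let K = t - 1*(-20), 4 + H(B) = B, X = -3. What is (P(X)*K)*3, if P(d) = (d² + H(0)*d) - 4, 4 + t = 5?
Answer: 1071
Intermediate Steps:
H(B) = -4 + B
t = 1 (t = -4 + 5 = 1)
P(d) = -4 + d² - 4*d (P(d) = (d² + (-4 + 0)*d) - 4 = (d² - 4*d) - 4 = -4 + d² - 4*d)
K = 21 (K = 1 - 1*(-20) = 1 + 20 = 21)
(P(X)*K)*3 = ((-4 + (-3)² - 4*(-3))*21)*3 = ((-4 + 9 + 12)*21)*3 = (17*21)*3 = 357*3 = 1071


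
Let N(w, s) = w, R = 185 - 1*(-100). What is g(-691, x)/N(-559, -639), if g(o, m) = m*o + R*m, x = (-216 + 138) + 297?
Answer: 88914/559 ≈ 159.06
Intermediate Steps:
x = 219 (x = -78 + 297 = 219)
R = 285 (R = 185 + 100 = 285)
g(o, m) = 285*m + m*o (g(o, m) = m*o + 285*m = 285*m + m*o)
g(-691, x)/N(-559, -639) = (219*(285 - 691))/(-559) = (219*(-406))*(-1/559) = -88914*(-1/559) = 88914/559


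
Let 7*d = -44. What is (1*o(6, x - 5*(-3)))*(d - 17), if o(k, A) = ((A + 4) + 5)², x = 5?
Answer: -137083/7 ≈ -19583.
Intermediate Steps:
d = -44/7 (d = (⅐)*(-44) = -44/7 ≈ -6.2857)
o(k, A) = (9 + A)² (o(k, A) = ((4 + A) + 5)² = (9 + A)²)
(1*o(6, x - 5*(-3)))*(d - 17) = (1*(9 + (5 - 5*(-3)))²)*(-44/7 - 17) = (1*(9 + (5 + 15))²)*(-163/7) = (1*(9 + 20)²)*(-163/7) = (1*29²)*(-163/7) = (1*841)*(-163/7) = 841*(-163/7) = -137083/7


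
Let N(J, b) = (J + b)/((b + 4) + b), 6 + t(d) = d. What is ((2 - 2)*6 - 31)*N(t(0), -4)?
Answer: -155/2 ≈ -77.500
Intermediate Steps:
t(d) = -6 + d
N(J, b) = (J + b)/(4 + 2*b) (N(J, b) = (J + b)/((4 + b) + b) = (J + b)/(4 + 2*b))
((2 - 2)*6 - 31)*N(t(0), -4) = ((2 - 2)*6 - 31)*(((-6 + 0) - 4)/(2*(2 - 4))) = (0*6 - 31)*((1/2)*(-6 - 4)/(-2)) = (0 - 31)*((1/2)*(-1/2)*(-10)) = -31*5/2 = -155/2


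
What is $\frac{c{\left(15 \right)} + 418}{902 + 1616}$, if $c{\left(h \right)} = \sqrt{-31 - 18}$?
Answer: $\frac{209}{1259} + \frac{7 i}{2518} \approx 0.166 + 0.00278 i$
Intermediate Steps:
$c{\left(h \right)} = 7 i$ ($c{\left(h \right)} = \sqrt{-49} = 7 i$)
$\frac{c{\left(15 \right)} + 418}{902 + 1616} = \frac{7 i + 418}{902 + 1616} = \frac{418 + 7 i}{2518} = \left(418 + 7 i\right) \frac{1}{2518} = \frac{209}{1259} + \frac{7 i}{2518}$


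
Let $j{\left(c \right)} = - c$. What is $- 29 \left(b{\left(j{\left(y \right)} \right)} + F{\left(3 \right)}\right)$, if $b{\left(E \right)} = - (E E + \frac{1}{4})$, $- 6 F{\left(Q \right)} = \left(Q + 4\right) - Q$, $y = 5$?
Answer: $\frac{9019}{12} \approx 751.58$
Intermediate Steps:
$F{\left(Q \right)} = - \frac{2}{3}$ ($F{\left(Q \right)} = - \frac{\left(Q + 4\right) - Q}{6} = - \frac{\left(4 + Q\right) - Q}{6} = \left(- \frac{1}{6}\right) 4 = - \frac{2}{3}$)
$b{\left(E \right)} = - \frac{1}{4} - E^{2}$ ($b{\left(E \right)} = - (E^{2} + \frac{1}{4}) = - (\frac{1}{4} + E^{2}) = - \frac{1}{4} - E^{2}$)
$- 29 \left(b{\left(j{\left(y \right)} \right)} + F{\left(3 \right)}\right) = - 29 \left(\left(- \frac{1}{4} - \left(\left(-1\right) 5\right)^{2}\right) - \frac{2}{3}\right) = - 29 \left(\left(- \frac{1}{4} - \left(-5\right)^{2}\right) - \frac{2}{3}\right) = - 29 \left(\left(- \frac{1}{4} - 25\right) - \frac{2}{3}\right) = - 29 \left(- \frac{101}{4} - \frac{2}{3}\right) = \left(-29\right) \left(- \frac{311}{12}\right) = \frac{9019}{12}$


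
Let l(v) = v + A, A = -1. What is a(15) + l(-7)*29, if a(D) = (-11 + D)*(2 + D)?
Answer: -164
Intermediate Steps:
l(v) = -1 + v (l(v) = v - 1 = -1 + v)
a(15) + l(-7)*29 = (-22 + 15**2 - 9*15) + (-1 - 7)*29 = (-22 + 225 - 135) - 8*29 = 68 - 232 = -164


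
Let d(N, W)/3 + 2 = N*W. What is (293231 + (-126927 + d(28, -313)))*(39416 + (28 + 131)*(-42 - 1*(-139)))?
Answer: 7677789034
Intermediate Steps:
d(N, W) = -6 + 3*N*W (d(N, W) = -6 + 3*(N*W) = -6 + 3*N*W)
(293231 + (-126927 + d(28, -313)))*(39416 + (28 + 131)*(-42 - 1*(-139))) = (293231 + (-126927 + (-6 + 3*28*(-313))))*(39416 + (28 + 131)*(-42 - 1*(-139))) = (293231 + (-126927 + (-6 - 26292)))*(39416 + 159*(-42 + 139)) = (293231 + (-126927 - 26298))*(39416 + 159*97) = (293231 - 153225)*(39416 + 15423) = 140006*54839 = 7677789034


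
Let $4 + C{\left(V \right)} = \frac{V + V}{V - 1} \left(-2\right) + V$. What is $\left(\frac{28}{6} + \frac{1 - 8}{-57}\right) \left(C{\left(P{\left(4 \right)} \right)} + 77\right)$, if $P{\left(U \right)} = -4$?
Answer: $\frac{29939}{95} \approx 315.15$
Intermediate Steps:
$C{\left(V \right)} = -4 + V - \frac{4 V}{-1 + V}$ ($C{\left(V \right)} = -4 + \left(\frac{V + V}{V - 1} \left(-2\right) + V\right) = -4 + \left(\frac{2 V}{-1 + V} \left(-2\right) + V\right) = -4 + \left(- \frac{4 V}{-1 + V} + V\right) = -4 + \left(V - \frac{4 V}{-1 + V}\right) = -4 + V - \frac{4 V}{-1 + V}$)
$\left(\frac{28}{6} + \frac{1 - 8}{-57}\right) \left(C{\left(P{\left(4 \right)} \right)} + 77\right) = \left(\frac{28}{6} + \frac{1 - 8}{-57}\right) \left(\frac{4 + \left(-4\right)^{2} - -36}{-1 - 4} + 77\right) = \left(28 \cdot \frac{1}{6} + \left(1 - 8\right) \left(- \frac{1}{57}\right)\right) \left(\frac{4 + 16 + 36}{-5} + 77\right) = \left(\frac{14}{3} - - \frac{7}{57}\right) \left(\left(- \frac{1}{5}\right) 56 + 77\right) = \left(\frac{14}{3} + \frac{7}{57}\right) \left(- \frac{56}{5} + 77\right) = \frac{91}{19} \cdot \frac{329}{5} = \frac{29939}{95}$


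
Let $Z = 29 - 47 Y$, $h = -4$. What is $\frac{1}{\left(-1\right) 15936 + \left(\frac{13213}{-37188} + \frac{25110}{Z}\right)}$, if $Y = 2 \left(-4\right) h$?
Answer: $- \frac{10970460}{175015906531} \approx -6.2683 \cdot 10^{-5}$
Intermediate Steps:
$Y = 32$ ($Y = 2 \left(-4\right) \left(-4\right) = \left(-8\right) \left(-4\right) = 32$)
$Z = -1475$ ($Z = 29 - 1504 = -1475$)
$\frac{1}{\left(-1\right) 15936 + \left(\frac{13213}{-37188} + \frac{25110}{Z}\right)} = \frac{1}{\left(-1\right) 15936 + \left(\frac{13213}{-37188} + \frac{25110}{-1475}\right)} = \frac{1}{-15936 + \left(13213 \left(- \frac{1}{37188}\right) + 25110 \left(- \frac{1}{1475}\right)\right)} = \frac{1}{-15936 - \frac{190655971}{10970460}} = \frac{1}{- \frac{175015906531}{10970460}} = - \frac{10970460}{175015906531}$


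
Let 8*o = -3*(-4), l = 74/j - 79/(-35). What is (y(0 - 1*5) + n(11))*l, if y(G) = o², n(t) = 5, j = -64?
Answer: 35757/4480 ≈ 7.9815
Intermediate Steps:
l = 1233/1120 (l = 74/(-64) - 79/(-35) = 74*(-1/64) - 79*(-1/35) = -37/32 + 79/35 = 1233/1120 ≈ 1.1009)
o = 3/2 (o = (-3*(-4))/8 = (⅛)*12 = 3/2 ≈ 1.5000)
y(G) = 9/4 (y(G) = (3/2)² = 9/4)
(y(0 - 1*5) + n(11))*l = (9/4 + 5)*(1233/1120) = (29/4)*(1233/1120) = 35757/4480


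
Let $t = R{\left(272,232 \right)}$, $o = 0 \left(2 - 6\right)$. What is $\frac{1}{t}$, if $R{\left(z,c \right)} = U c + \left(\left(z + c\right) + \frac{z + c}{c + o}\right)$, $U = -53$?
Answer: $- \frac{29}{341905} \approx -8.4819 \cdot 10^{-5}$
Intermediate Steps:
$o = 0$ ($o = 0 \left(-4\right) = 0$)
$R{\left(z,c \right)} = z - 52 c + \frac{c + z}{c}$ ($R{\left(z,c \right)} = - 53 c + \left(\left(z + c\right) + \frac{z + c}{c + 0}\right) = - 53 c + \left(\left(c + z\right) + \frac{c + z}{c}\right) = - 53 c + \left(c + z + \frac{c + z}{c}\right) = z - 52 c + \frac{c + z}{c}$)
$t = - \frac{341905}{29}$ ($t = 1 + 272 - 12064 + \frac{272}{232} = 1 + 272 - 12064 + 272 \cdot \frac{1}{232} = 1 + 272 - 12064 + \frac{34}{29} = - \frac{341905}{29} \approx -11790.0$)
$\frac{1}{t} = \frac{1}{- \frac{341905}{29}} = - \frac{29}{341905}$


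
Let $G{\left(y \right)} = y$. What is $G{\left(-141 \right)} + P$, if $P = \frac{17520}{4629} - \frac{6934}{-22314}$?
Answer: $- \frac{2356843930}{17215251} \approx -136.9$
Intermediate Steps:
$P = \frac{70506461}{17215251}$ ($P = 17520 \cdot \frac{1}{4629} - - \frac{3467}{11157} = \frac{5840}{1543} + \frac{3467}{11157} = \frac{70506461}{17215251} \approx 4.0956$)
$G{\left(-141 \right)} + P = -141 + \frac{70506461}{17215251} = - \frac{2356843930}{17215251}$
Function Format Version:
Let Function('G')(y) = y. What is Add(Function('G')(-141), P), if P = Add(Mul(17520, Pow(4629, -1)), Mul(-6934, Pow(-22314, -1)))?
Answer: Rational(-2356843930, 17215251) ≈ -136.90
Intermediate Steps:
P = Rational(70506461, 17215251) (P = Add(Mul(17520, Rational(1, 4629)), Mul(-6934, Rational(-1, 22314))) = Add(Rational(5840, 1543), Rational(3467, 11157)) = Rational(70506461, 17215251) ≈ 4.0956)
Add(Function('G')(-141), P) = Add(-141, Rational(70506461, 17215251)) = Rational(-2356843930, 17215251)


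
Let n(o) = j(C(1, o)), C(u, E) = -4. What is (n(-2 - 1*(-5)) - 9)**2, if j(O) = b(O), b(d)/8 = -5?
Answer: 2401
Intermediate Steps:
b(d) = -40 (b(d) = 8*(-5) = -40)
j(O) = -40
n(o) = -40
(n(-2 - 1*(-5)) - 9)**2 = (-40 - 9)**2 = (-49)**2 = 2401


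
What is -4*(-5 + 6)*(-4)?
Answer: 16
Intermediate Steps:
-4*(-5 + 6)*(-4) = -4*1*(-4) = -4*(-4) = 16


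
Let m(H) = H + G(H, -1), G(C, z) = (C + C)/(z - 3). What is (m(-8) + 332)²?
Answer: 107584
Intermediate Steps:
G(C, z) = 2*C/(-3 + z) (G(C, z) = (2*C)/(-3 + z) = 2*C/(-3 + z))
m(H) = H/2 (m(H) = H + 2*H/(-3 - 1) = H + 2*H/(-4) = H + 2*H*(-¼) = H - H/2 = H/2)
(m(-8) + 332)² = ((½)*(-8) + 332)² = (-4 + 332)² = 328² = 107584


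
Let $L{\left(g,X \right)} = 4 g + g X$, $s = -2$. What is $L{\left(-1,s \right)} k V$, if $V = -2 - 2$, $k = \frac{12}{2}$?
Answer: $48$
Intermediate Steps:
$k = 6$ ($k = 12 \cdot \frac{1}{2} = 6$)
$V = -4$ ($V = -2 - 2 = -4$)
$L{\left(g,X \right)} = 4 g + X g$
$L{\left(-1,s \right)} k V = - (4 - 2) 6 \left(-4\right) = \left(-1\right) 2 \cdot 6 \left(-4\right) = \left(-2\right) 6 \left(-4\right) = \left(-12\right) \left(-4\right) = 48$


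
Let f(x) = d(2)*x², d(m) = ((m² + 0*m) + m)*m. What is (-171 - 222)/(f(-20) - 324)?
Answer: -131/1492 ≈ -0.087802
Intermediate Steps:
d(m) = m*(m + m²) (d(m) = ((m² + 0) + m)*m = (m² + m)*m = (m + m²)*m = m*(m + m²))
f(x) = 12*x² (f(x) = (2²*(1 + 2))*x² = (4*3)*x² = 12*x²)
(-171 - 222)/(f(-20) - 324) = (-171 - 222)/(12*(-20)² - 324) = -393/(12*400 - 324) = -393/(4800 - 324) = -393/4476 = -393*1/4476 = -131/1492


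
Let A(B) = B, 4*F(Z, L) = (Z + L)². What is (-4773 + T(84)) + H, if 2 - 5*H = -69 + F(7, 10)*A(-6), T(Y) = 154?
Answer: -45181/10 ≈ -4518.1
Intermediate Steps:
F(Z, L) = (L + Z)²/4 (F(Z, L) = (Z + L)²/4 = (L + Z)²/4)
H = 1009/10 (H = ⅖ - (-69 + ((10 + 7)²/4)*(-6))/5 = ⅖ - (-69 + ((¼)*17²)*(-6))/5 = ⅖ - (-69 + ((¼)*289)*(-6))/5 = ⅖ - (-69 + (289/4)*(-6))/5 = ⅖ - (-69 - 867/2)/5 = ⅖ - ⅕*(-1005/2) = ⅖ + 201/2 = 1009/10 ≈ 100.90)
(-4773 + T(84)) + H = (-4773 + 154) + 1009/10 = -4619 + 1009/10 = -45181/10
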